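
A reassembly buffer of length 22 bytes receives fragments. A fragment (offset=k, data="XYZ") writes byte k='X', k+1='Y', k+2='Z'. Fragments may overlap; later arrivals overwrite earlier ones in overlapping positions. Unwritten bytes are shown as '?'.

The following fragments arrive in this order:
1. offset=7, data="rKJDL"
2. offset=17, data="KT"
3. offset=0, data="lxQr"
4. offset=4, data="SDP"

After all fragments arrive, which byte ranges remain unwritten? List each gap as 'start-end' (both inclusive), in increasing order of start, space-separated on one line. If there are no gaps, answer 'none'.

Answer: 12-16 19-21

Derivation:
Fragment 1: offset=7 len=5
Fragment 2: offset=17 len=2
Fragment 3: offset=0 len=4
Fragment 4: offset=4 len=3
Gaps: 12-16 19-21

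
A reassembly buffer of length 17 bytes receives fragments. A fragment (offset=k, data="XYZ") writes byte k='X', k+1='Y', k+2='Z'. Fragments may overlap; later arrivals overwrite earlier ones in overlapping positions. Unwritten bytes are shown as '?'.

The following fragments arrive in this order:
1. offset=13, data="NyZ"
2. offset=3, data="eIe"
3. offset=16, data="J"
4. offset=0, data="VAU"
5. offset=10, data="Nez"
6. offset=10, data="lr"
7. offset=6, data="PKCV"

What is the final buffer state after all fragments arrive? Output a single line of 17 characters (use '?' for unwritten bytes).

Answer: VAUeIePKCVlrzNyZJ

Derivation:
Fragment 1: offset=13 data="NyZ" -> buffer=?????????????NyZ?
Fragment 2: offset=3 data="eIe" -> buffer=???eIe???????NyZ?
Fragment 3: offset=16 data="J" -> buffer=???eIe???????NyZJ
Fragment 4: offset=0 data="VAU" -> buffer=VAUeIe???????NyZJ
Fragment 5: offset=10 data="Nez" -> buffer=VAUeIe????NezNyZJ
Fragment 6: offset=10 data="lr" -> buffer=VAUeIe????lrzNyZJ
Fragment 7: offset=6 data="PKCV" -> buffer=VAUeIePKCVlrzNyZJ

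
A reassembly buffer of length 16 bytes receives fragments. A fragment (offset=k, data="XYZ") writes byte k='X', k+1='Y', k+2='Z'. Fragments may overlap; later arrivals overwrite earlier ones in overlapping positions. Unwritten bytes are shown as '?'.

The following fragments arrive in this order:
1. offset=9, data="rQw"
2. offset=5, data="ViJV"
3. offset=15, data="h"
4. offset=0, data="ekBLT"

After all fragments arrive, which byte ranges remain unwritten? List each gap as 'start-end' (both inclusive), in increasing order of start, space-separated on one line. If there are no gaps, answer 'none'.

Fragment 1: offset=9 len=3
Fragment 2: offset=5 len=4
Fragment 3: offset=15 len=1
Fragment 4: offset=0 len=5
Gaps: 12-14

Answer: 12-14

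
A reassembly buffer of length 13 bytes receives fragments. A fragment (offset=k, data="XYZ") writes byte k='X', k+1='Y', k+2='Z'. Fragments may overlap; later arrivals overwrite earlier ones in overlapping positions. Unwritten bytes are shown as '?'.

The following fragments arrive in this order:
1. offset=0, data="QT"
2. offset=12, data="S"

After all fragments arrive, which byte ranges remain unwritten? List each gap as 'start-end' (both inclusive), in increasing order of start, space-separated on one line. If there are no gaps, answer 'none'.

Fragment 1: offset=0 len=2
Fragment 2: offset=12 len=1
Gaps: 2-11

Answer: 2-11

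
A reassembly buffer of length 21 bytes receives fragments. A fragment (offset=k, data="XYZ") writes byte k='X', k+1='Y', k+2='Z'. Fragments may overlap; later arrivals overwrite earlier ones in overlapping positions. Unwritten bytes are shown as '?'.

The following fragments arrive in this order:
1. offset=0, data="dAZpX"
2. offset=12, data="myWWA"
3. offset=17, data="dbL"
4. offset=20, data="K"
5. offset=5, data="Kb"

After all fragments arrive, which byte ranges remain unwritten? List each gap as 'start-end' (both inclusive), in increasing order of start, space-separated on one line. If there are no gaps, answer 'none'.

Fragment 1: offset=0 len=5
Fragment 2: offset=12 len=5
Fragment 3: offset=17 len=3
Fragment 4: offset=20 len=1
Fragment 5: offset=5 len=2
Gaps: 7-11

Answer: 7-11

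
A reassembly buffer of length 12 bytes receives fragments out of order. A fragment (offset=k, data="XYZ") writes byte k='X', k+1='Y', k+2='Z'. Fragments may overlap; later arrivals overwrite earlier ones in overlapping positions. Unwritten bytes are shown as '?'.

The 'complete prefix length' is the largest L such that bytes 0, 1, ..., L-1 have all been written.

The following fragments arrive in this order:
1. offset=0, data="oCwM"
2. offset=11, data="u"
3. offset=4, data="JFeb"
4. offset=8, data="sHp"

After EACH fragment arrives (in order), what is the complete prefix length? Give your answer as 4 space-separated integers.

Answer: 4 4 8 12

Derivation:
Fragment 1: offset=0 data="oCwM" -> buffer=oCwM???????? -> prefix_len=4
Fragment 2: offset=11 data="u" -> buffer=oCwM???????u -> prefix_len=4
Fragment 3: offset=4 data="JFeb" -> buffer=oCwMJFeb???u -> prefix_len=8
Fragment 4: offset=8 data="sHp" -> buffer=oCwMJFebsHpu -> prefix_len=12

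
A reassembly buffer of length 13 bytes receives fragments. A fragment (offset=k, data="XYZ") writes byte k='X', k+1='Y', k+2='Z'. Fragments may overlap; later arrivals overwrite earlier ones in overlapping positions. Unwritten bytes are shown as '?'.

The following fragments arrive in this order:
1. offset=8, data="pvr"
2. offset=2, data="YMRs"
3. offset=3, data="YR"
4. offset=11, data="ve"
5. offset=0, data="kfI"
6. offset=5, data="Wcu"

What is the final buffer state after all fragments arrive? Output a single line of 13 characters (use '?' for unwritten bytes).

Answer: kfIYRWcupvrve

Derivation:
Fragment 1: offset=8 data="pvr" -> buffer=????????pvr??
Fragment 2: offset=2 data="YMRs" -> buffer=??YMRs??pvr??
Fragment 3: offset=3 data="YR" -> buffer=??YYRs??pvr??
Fragment 4: offset=11 data="ve" -> buffer=??YYRs??pvrve
Fragment 5: offset=0 data="kfI" -> buffer=kfIYRs??pvrve
Fragment 6: offset=5 data="Wcu" -> buffer=kfIYRWcupvrve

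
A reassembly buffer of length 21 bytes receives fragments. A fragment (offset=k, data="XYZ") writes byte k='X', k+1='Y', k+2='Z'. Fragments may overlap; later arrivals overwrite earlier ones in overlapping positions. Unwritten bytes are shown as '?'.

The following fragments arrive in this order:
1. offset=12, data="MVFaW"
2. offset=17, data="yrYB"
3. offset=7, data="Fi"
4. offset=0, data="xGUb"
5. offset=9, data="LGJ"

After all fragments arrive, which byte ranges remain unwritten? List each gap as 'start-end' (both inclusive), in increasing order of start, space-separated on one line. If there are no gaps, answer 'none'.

Answer: 4-6

Derivation:
Fragment 1: offset=12 len=5
Fragment 2: offset=17 len=4
Fragment 3: offset=7 len=2
Fragment 4: offset=0 len=4
Fragment 5: offset=9 len=3
Gaps: 4-6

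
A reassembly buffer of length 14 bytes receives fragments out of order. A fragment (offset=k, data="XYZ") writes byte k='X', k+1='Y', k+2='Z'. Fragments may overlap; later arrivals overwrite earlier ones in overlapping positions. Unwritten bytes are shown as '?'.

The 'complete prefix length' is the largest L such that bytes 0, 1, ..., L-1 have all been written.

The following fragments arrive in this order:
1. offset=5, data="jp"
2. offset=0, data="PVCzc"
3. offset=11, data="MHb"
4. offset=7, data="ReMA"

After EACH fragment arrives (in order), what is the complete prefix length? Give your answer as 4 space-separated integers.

Fragment 1: offset=5 data="jp" -> buffer=?????jp??????? -> prefix_len=0
Fragment 2: offset=0 data="PVCzc" -> buffer=PVCzcjp??????? -> prefix_len=7
Fragment 3: offset=11 data="MHb" -> buffer=PVCzcjp????MHb -> prefix_len=7
Fragment 4: offset=7 data="ReMA" -> buffer=PVCzcjpReMAMHb -> prefix_len=14

Answer: 0 7 7 14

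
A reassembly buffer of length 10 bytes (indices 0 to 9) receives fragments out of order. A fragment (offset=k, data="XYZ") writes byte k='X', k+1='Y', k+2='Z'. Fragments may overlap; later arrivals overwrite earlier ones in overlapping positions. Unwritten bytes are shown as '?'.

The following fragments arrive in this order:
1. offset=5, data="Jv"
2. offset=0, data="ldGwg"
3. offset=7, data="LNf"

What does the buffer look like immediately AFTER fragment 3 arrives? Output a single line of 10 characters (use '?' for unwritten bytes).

Fragment 1: offset=5 data="Jv" -> buffer=?????Jv???
Fragment 2: offset=0 data="ldGwg" -> buffer=ldGwgJv???
Fragment 3: offset=7 data="LNf" -> buffer=ldGwgJvLNf

Answer: ldGwgJvLNf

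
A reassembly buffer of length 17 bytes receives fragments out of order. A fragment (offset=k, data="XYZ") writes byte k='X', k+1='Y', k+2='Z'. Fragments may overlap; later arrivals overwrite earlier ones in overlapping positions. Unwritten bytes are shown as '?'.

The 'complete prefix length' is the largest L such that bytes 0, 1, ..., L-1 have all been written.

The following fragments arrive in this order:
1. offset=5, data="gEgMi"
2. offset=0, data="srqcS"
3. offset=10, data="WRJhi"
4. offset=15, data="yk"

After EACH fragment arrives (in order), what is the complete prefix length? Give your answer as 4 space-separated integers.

Fragment 1: offset=5 data="gEgMi" -> buffer=?????gEgMi??????? -> prefix_len=0
Fragment 2: offset=0 data="srqcS" -> buffer=srqcSgEgMi??????? -> prefix_len=10
Fragment 3: offset=10 data="WRJhi" -> buffer=srqcSgEgMiWRJhi?? -> prefix_len=15
Fragment 4: offset=15 data="yk" -> buffer=srqcSgEgMiWRJhiyk -> prefix_len=17

Answer: 0 10 15 17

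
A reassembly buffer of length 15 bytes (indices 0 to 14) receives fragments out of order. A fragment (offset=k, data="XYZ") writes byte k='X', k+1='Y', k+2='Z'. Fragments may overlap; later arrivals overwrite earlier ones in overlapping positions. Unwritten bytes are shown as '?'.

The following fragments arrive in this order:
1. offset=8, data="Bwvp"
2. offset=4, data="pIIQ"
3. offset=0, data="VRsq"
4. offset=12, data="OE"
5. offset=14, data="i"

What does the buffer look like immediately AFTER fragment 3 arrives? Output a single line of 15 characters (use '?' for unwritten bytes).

Fragment 1: offset=8 data="Bwvp" -> buffer=????????Bwvp???
Fragment 2: offset=4 data="pIIQ" -> buffer=????pIIQBwvp???
Fragment 3: offset=0 data="VRsq" -> buffer=VRsqpIIQBwvp???

Answer: VRsqpIIQBwvp???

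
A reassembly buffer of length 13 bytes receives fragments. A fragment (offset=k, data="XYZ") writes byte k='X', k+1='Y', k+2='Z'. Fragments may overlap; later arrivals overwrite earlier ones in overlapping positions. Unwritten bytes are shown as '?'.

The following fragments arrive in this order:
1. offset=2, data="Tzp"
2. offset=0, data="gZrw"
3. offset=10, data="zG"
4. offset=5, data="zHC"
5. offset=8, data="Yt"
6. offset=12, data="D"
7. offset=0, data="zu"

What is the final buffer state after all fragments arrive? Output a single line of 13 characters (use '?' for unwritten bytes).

Fragment 1: offset=2 data="Tzp" -> buffer=??Tzp????????
Fragment 2: offset=0 data="gZrw" -> buffer=gZrwp????????
Fragment 3: offset=10 data="zG" -> buffer=gZrwp?????zG?
Fragment 4: offset=5 data="zHC" -> buffer=gZrwpzHC??zG?
Fragment 5: offset=8 data="Yt" -> buffer=gZrwpzHCYtzG?
Fragment 6: offset=12 data="D" -> buffer=gZrwpzHCYtzGD
Fragment 7: offset=0 data="zu" -> buffer=zurwpzHCYtzGD

Answer: zurwpzHCYtzGD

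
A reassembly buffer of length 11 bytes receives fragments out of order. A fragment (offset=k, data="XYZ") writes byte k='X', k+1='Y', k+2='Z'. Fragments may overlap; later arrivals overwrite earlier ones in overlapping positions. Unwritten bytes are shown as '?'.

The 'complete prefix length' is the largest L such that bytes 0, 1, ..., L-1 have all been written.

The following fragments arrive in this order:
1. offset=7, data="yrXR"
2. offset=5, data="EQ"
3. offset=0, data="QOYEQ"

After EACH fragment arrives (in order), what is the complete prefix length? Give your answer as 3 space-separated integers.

Fragment 1: offset=7 data="yrXR" -> buffer=???????yrXR -> prefix_len=0
Fragment 2: offset=5 data="EQ" -> buffer=?????EQyrXR -> prefix_len=0
Fragment 3: offset=0 data="QOYEQ" -> buffer=QOYEQEQyrXR -> prefix_len=11

Answer: 0 0 11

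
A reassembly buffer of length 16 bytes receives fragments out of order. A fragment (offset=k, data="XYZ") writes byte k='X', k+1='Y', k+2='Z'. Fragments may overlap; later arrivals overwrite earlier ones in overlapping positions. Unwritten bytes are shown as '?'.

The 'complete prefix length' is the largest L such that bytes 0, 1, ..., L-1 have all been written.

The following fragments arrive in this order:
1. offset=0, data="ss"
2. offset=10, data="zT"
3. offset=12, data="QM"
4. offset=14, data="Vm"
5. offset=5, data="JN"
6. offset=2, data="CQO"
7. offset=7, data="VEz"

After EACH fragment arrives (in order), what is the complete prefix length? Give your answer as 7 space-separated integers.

Answer: 2 2 2 2 2 7 16

Derivation:
Fragment 1: offset=0 data="ss" -> buffer=ss?????????????? -> prefix_len=2
Fragment 2: offset=10 data="zT" -> buffer=ss????????zT???? -> prefix_len=2
Fragment 3: offset=12 data="QM" -> buffer=ss????????zTQM?? -> prefix_len=2
Fragment 4: offset=14 data="Vm" -> buffer=ss????????zTQMVm -> prefix_len=2
Fragment 5: offset=5 data="JN" -> buffer=ss???JN???zTQMVm -> prefix_len=2
Fragment 6: offset=2 data="CQO" -> buffer=ssCQOJN???zTQMVm -> prefix_len=7
Fragment 7: offset=7 data="VEz" -> buffer=ssCQOJNVEzzTQMVm -> prefix_len=16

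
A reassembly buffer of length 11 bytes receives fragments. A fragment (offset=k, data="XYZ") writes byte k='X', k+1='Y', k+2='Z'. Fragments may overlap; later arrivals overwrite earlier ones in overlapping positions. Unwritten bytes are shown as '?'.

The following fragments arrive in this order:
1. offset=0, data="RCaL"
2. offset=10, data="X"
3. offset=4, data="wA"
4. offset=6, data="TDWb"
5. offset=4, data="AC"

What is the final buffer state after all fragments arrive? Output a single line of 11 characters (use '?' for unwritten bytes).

Fragment 1: offset=0 data="RCaL" -> buffer=RCaL???????
Fragment 2: offset=10 data="X" -> buffer=RCaL??????X
Fragment 3: offset=4 data="wA" -> buffer=RCaLwA????X
Fragment 4: offset=6 data="TDWb" -> buffer=RCaLwATDWbX
Fragment 5: offset=4 data="AC" -> buffer=RCaLACTDWbX

Answer: RCaLACTDWbX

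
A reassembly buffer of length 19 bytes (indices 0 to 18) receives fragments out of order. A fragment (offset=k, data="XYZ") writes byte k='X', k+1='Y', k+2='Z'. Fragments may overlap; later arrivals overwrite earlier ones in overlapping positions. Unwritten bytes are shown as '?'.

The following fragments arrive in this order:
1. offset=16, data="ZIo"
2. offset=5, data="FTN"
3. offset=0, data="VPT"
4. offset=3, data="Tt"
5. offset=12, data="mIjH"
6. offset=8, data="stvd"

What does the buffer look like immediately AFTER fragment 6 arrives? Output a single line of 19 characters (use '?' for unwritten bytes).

Answer: VPTTtFTNstvdmIjHZIo

Derivation:
Fragment 1: offset=16 data="ZIo" -> buffer=????????????????ZIo
Fragment 2: offset=5 data="FTN" -> buffer=?????FTN????????ZIo
Fragment 3: offset=0 data="VPT" -> buffer=VPT??FTN????????ZIo
Fragment 4: offset=3 data="Tt" -> buffer=VPTTtFTN????????ZIo
Fragment 5: offset=12 data="mIjH" -> buffer=VPTTtFTN????mIjHZIo
Fragment 6: offset=8 data="stvd" -> buffer=VPTTtFTNstvdmIjHZIo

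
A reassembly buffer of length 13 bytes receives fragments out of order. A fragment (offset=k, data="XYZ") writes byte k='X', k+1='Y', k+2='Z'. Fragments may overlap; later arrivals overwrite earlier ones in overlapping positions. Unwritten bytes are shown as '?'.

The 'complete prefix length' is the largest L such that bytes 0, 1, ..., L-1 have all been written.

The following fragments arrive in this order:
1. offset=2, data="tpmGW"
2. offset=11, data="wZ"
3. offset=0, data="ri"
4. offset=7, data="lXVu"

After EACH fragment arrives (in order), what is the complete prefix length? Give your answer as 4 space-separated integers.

Answer: 0 0 7 13

Derivation:
Fragment 1: offset=2 data="tpmGW" -> buffer=??tpmGW?????? -> prefix_len=0
Fragment 2: offset=11 data="wZ" -> buffer=??tpmGW????wZ -> prefix_len=0
Fragment 3: offset=0 data="ri" -> buffer=ritpmGW????wZ -> prefix_len=7
Fragment 4: offset=7 data="lXVu" -> buffer=ritpmGWlXVuwZ -> prefix_len=13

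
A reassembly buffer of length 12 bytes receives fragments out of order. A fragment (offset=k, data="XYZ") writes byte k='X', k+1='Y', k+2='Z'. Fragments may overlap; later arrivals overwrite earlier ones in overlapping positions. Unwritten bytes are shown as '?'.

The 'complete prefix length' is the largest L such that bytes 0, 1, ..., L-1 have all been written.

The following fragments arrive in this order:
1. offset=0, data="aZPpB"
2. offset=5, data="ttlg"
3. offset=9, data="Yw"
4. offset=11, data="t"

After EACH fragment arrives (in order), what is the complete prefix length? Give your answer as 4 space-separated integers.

Fragment 1: offset=0 data="aZPpB" -> buffer=aZPpB??????? -> prefix_len=5
Fragment 2: offset=5 data="ttlg" -> buffer=aZPpBttlg??? -> prefix_len=9
Fragment 3: offset=9 data="Yw" -> buffer=aZPpBttlgYw? -> prefix_len=11
Fragment 4: offset=11 data="t" -> buffer=aZPpBttlgYwt -> prefix_len=12

Answer: 5 9 11 12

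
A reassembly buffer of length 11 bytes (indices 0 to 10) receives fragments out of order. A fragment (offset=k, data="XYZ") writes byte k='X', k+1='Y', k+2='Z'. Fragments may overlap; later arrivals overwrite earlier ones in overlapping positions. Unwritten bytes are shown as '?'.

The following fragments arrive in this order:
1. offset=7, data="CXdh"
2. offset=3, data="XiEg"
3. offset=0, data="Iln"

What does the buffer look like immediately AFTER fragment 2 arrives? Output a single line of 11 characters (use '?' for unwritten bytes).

Fragment 1: offset=7 data="CXdh" -> buffer=???????CXdh
Fragment 2: offset=3 data="XiEg" -> buffer=???XiEgCXdh

Answer: ???XiEgCXdh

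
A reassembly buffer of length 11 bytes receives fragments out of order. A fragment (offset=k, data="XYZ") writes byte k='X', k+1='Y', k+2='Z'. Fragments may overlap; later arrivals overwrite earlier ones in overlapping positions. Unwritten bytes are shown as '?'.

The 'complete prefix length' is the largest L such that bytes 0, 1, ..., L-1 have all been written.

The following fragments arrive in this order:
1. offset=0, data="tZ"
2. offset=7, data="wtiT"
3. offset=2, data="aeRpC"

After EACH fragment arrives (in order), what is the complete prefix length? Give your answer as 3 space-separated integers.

Answer: 2 2 11

Derivation:
Fragment 1: offset=0 data="tZ" -> buffer=tZ????????? -> prefix_len=2
Fragment 2: offset=7 data="wtiT" -> buffer=tZ?????wtiT -> prefix_len=2
Fragment 3: offset=2 data="aeRpC" -> buffer=tZaeRpCwtiT -> prefix_len=11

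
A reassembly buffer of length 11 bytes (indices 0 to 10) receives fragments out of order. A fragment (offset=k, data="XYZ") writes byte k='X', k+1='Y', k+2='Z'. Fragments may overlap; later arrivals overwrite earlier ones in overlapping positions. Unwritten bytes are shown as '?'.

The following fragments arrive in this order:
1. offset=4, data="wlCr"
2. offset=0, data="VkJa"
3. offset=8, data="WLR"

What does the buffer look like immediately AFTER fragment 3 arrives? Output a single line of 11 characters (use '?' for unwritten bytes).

Answer: VkJawlCrWLR

Derivation:
Fragment 1: offset=4 data="wlCr" -> buffer=????wlCr???
Fragment 2: offset=0 data="VkJa" -> buffer=VkJawlCr???
Fragment 3: offset=8 data="WLR" -> buffer=VkJawlCrWLR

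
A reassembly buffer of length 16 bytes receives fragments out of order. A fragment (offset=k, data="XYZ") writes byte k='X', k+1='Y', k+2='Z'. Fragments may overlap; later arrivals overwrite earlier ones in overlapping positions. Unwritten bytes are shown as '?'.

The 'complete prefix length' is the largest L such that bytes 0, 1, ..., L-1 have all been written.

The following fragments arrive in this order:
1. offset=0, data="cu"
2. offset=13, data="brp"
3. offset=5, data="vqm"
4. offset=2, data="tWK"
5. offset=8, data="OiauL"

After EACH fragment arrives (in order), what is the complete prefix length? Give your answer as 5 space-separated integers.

Answer: 2 2 2 8 16

Derivation:
Fragment 1: offset=0 data="cu" -> buffer=cu?????????????? -> prefix_len=2
Fragment 2: offset=13 data="brp" -> buffer=cu???????????brp -> prefix_len=2
Fragment 3: offset=5 data="vqm" -> buffer=cu???vqm?????brp -> prefix_len=2
Fragment 4: offset=2 data="tWK" -> buffer=cutWKvqm?????brp -> prefix_len=8
Fragment 5: offset=8 data="OiauL" -> buffer=cutWKvqmOiauLbrp -> prefix_len=16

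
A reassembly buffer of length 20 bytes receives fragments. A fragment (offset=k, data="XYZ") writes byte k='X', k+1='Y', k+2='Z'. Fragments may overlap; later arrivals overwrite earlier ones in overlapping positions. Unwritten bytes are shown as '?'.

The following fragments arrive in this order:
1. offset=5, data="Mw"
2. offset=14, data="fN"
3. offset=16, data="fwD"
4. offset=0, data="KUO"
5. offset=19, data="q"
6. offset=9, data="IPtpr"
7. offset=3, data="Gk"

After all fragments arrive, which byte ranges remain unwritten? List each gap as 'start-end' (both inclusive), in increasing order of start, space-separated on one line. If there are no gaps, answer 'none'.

Answer: 7-8

Derivation:
Fragment 1: offset=5 len=2
Fragment 2: offset=14 len=2
Fragment 3: offset=16 len=3
Fragment 4: offset=0 len=3
Fragment 5: offset=19 len=1
Fragment 6: offset=9 len=5
Fragment 7: offset=3 len=2
Gaps: 7-8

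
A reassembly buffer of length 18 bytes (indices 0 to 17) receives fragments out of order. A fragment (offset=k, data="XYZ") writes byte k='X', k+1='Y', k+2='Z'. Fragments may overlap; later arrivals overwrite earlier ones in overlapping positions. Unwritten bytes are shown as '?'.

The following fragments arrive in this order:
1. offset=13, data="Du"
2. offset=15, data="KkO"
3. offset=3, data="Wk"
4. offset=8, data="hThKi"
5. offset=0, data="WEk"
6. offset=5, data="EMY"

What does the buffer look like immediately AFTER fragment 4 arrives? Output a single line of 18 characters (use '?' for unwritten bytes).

Answer: ???Wk???hThKiDuKkO

Derivation:
Fragment 1: offset=13 data="Du" -> buffer=?????????????Du???
Fragment 2: offset=15 data="KkO" -> buffer=?????????????DuKkO
Fragment 3: offset=3 data="Wk" -> buffer=???Wk????????DuKkO
Fragment 4: offset=8 data="hThKi" -> buffer=???Wk???hThKiDuKkO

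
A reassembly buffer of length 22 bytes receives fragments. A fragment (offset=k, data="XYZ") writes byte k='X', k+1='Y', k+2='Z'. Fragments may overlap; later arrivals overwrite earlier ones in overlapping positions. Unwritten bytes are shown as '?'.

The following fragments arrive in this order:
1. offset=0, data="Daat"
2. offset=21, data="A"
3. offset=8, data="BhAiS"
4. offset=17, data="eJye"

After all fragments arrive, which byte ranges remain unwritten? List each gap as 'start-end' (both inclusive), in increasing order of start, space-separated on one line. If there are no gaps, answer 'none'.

Fragment 1: offset=0 len=4
Fragment 2: offset=21 len=1
Fragment 3: offset=8 len=5
Fragment 4: offset=17 len=4
Gaps: 4-7 13-16

Answer: 4-7 13-16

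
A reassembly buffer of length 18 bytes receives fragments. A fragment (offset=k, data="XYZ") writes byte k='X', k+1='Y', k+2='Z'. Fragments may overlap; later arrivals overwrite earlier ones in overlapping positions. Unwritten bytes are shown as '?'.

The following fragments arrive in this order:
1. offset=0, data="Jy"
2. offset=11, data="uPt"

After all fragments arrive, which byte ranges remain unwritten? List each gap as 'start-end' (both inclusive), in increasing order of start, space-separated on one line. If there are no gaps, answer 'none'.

Answer: 2-10 14-17

Derivation:
Fragment 1: offset=0 len=2
Fragment 2: offset=11 len=3
Gaps: 2-10 14-17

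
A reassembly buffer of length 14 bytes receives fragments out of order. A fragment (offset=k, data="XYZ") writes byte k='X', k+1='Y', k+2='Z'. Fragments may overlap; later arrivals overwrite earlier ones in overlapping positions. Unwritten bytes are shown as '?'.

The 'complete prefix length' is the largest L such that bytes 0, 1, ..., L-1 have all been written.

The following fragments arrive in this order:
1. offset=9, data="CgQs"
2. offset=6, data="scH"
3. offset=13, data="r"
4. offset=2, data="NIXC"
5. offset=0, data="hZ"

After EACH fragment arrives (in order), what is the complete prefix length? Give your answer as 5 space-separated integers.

Fragment 1: offset=9 data="CgQs" -> buffer=?????????CgQs? -> prefix_len=0
Fragment 2: offset=6 data="scH" -> buffer=??????scHCgQs? -> prefix_len=0
Fragment 3: offset=13 data="r" -> buffer=??????scHCgQsr -> prefix_len=0
Fragment 4: offset=2 data="NIXC" -> buffer=??NIXCscHCgQsr -> prefix_len=0
Fragment 5: offset=0 data="hZ" -> buffer=hZNIXCscHCgQsr -> prefix_len=14

Answer: 0 0 0 0 14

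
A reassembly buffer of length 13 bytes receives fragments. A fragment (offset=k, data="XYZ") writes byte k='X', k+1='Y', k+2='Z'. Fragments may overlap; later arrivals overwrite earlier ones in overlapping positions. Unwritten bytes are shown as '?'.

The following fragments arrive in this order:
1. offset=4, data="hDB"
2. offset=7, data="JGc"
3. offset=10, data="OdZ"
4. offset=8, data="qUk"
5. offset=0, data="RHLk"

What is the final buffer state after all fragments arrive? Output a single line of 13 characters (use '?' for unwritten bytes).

Fragment 1: offset=4 data="hDB" -> buffer=????hDB??????
Fragment 2: offset=7 data="JGc" -> buffer=????hDBJGc???
Fragment 3: offset=10 data="OdZ" -> buffer=????hDBJGcOdZ
Fragment 4: offset=8 data="qUk" -> buffer=????hDBJqUkdZ
Fragment 5: offset=0 data="RHLk" -> buffer=RHLkhDBJqUkdZ

Answer: RHLkhDBJqUkdZ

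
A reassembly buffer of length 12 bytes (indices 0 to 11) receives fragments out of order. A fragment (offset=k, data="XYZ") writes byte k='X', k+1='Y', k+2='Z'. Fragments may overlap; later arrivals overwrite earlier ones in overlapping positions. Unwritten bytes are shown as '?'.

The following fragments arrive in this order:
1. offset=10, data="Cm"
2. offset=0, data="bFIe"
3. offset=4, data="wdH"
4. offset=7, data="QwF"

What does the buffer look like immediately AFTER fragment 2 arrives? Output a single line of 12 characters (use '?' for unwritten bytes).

Fragment 1: offset=10 data="Cm" -> buffer=??????????Cm
Fragment 2: offset=0 data="bFIe" -> buffer=bFIe??????Cm

Answer: bFIe??????Cm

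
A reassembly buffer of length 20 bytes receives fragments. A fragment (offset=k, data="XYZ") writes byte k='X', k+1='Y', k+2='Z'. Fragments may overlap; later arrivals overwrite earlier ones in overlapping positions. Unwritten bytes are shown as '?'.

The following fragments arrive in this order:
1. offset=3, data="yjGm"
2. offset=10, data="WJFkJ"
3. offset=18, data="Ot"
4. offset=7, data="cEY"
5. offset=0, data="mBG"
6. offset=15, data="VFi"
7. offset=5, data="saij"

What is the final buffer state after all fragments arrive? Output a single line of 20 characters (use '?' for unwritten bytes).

Fragment 1: offset=3 data="yjGm" -> buffer=???yjGm?????????????
Fragment 2: offset=10 data="WJFkJ" -> buffer=???yjGm???WJFkJ?????
Fragment 3: offset=18 data="Ot" -> buffer=???yjGm???WJFkJ???Ot
Fragment 4: offset=7 data="cEY" -> buffer=???yjGmcEYWJFkJ???Ot
Fragment 5: offset=0 data="mBG" -> buffer=mBGyjGmcEYWJFkJ???Ot
Fragment 6: offset=15 data="VFi" -> buffer=mBGyjGmcEYWJFkJVFiOt
Fragment 7: offset=5 data="saij" -> buffer=mBGyjsaijYWJFkJVFiOt

Answer: mBGyjsaijYWJFkJVFiOt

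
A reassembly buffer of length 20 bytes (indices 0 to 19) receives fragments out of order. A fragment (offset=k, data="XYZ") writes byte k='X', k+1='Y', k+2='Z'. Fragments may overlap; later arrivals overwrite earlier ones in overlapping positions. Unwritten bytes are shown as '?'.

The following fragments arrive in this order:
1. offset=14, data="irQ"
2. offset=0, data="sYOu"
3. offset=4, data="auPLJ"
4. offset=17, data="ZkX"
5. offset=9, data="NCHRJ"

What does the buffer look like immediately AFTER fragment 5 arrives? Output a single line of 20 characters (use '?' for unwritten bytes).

Fragment 1: offset=14 data="irQ" -> buffer=??????????????irQ???
Fragment 2: offset=0 data="sYOu" -> buffer=sYOu??????????irQ???
Fragment 3: offset=4 data="auPLJ" -> buffer=sYOuauPLJ?????irQ???
Fragment 4: offset=17 data="ZkX" -> buffer=sYOuauPLJ?????irQZkX
Fragment 5: offset=9 data="NCHRJ" -> buffer=sYOuauPLJNCHRJirQZkX

Answer: sYOuauPLJNCHRJirQZkX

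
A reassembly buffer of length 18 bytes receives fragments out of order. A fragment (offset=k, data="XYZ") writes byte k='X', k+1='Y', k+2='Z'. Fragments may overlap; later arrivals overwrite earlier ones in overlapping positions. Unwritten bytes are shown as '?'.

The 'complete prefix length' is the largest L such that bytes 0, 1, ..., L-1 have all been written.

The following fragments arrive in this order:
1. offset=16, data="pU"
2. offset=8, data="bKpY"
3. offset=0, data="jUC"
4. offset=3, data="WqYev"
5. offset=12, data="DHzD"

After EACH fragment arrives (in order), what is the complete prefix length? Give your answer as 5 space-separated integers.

Answer: 0 0 3 12 18

Derivation:
Fragment 1: offset=16 data="pU" -> buffer=????????????????pU -> prefix_len=0
Fragment 2: offset=8 data="bKpY" -> buffer=????????bKpY????pU -> prefix_len=0
Fragment 3: offset=0 data="jUC" -> buffer=jUC?????bKpY????pU -> prefix_len=3
Fragment 4: offset=3 data="WqYev" -> buffer=jUCWqYevbKpY????pU -> prefix_len=12
Fragment 5: offset=12 data="DHzD" -> buffer=jUCWqYevbKpYDHzDpU -> prefix_len=18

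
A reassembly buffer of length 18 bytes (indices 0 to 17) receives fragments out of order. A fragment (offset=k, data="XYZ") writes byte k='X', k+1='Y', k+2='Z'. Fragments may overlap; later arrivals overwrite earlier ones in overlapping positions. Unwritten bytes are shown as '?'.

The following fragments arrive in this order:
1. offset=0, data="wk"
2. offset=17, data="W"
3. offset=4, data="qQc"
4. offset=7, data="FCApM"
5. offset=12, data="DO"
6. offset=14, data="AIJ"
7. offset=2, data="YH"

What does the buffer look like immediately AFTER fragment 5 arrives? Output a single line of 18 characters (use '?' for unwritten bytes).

Answer: wk??qQcFCApMDO???W

Derivation:
Fragment 1: offset=0 data="wk" -> buffer=wk????????????????
Fragment 2: offset=17 data="W" -> buffer=wk???????????????W
Fragment 3: offset=4 data="qQc" -> buffer=wk??qQc??????????W
Fragment 4: offset=7 data="FCApM" -> buffer=wk??qQcFCApM?????W
Fragment 5: offset=12 data="DO" -> buffer=wk??qQcFCApMDO???W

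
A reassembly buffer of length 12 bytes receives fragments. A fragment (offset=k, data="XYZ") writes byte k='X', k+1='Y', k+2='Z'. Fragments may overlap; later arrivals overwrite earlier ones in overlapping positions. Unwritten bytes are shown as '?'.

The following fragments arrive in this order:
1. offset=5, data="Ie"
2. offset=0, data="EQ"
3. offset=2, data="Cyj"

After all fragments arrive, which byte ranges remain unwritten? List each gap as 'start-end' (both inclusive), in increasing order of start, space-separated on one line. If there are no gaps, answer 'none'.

Answer: 7-11

Derivation:
Fragment 1: offset=5 len=2
Fragment 2: offset=0 len=2
Fragment 3: offset=2 len=3
Gaps: 7-11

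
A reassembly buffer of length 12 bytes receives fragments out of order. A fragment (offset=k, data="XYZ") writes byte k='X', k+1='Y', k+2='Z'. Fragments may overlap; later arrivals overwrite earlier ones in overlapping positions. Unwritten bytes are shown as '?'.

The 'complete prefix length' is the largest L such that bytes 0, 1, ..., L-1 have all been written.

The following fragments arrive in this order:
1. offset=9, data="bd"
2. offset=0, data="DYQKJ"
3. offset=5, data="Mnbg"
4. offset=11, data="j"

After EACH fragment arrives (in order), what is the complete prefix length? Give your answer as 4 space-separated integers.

Fragment 1: offset=9 data="bd" -> buffer=?????????bd? -> prefix_len=0
Fragment 2: offset=0 data="DYQKJ" -> buffer=DYQKJ????bd? -> prefix_len=5
Fragment 3: offset=5 data="Mnbg" -> buffer=DYQKJMnbgbd? -> prefix_len=11
Fragment 4: offset=11 data="j" -> buffer=DYQKJMnbgbdj -> prefix_len=12

Answer: 0 5 11 12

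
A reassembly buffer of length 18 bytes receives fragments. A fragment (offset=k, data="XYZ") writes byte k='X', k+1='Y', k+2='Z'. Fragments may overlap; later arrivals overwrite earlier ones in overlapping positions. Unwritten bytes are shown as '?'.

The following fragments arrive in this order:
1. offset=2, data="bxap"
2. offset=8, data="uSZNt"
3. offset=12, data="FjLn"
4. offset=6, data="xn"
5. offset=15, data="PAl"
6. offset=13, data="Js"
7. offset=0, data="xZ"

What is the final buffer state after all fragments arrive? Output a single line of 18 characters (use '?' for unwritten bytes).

Fragment 1: offset=2 data="bxap" -> buffer=??bxap????????????
Fragment 2: offset=8 data="uSZNt" -> buffer=??bxap??uSZNt?????
Fragment 3: offset=12 data="FjLn" -> buffer=??bxap??uSZNFjLn??
Fragment 4: offset=6 data="xn" -> buffer=??bxapxnuSZNFjLn??
Fragment 5: offset=15 data="PAl" -> buffer=??bxapxnuSZNFjLPAl
Fragment 6: offset=13 data="Js" -> buffer=??bxapxnuSZNFJsPAl
Fragment 7: offset=0 data="xZ" -> buffer=xZbxapxnuSZNFJsPAl

Answer: xZbxapxnuSZNFJsPAl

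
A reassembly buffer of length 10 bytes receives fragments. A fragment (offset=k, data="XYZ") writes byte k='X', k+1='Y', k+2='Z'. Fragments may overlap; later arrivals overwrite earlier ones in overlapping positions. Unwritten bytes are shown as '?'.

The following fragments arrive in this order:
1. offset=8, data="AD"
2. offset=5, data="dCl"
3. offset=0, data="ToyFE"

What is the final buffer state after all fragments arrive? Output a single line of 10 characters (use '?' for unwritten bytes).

Fragment 1: offset=8 data="AD" -> buffer=????????AD
Fragment 2: offset=5 data="dCl" -> buffer=?????dClAD
Fragment 3: offset=0 data="ToyFE" -> buffer=ToyFEdClAD

Answer: ToyFEdClAD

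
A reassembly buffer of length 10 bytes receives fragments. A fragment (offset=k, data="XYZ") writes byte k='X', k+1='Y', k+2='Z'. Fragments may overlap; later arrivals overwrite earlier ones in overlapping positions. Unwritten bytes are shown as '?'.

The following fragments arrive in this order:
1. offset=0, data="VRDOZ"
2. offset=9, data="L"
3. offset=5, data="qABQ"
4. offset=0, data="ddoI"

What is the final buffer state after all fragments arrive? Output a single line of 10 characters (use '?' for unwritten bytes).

Fragment 1: offset=0 data="VRDOZ" -> buffer=VRDOZ?????
Fragment 2: offset=9 data="L" -> buffer=VRDOZ????L
Fragment 3: offset=5 data="qABQ" -> buffer=VRDOZqABQL
Fragment 4: offset=0 data="ddoI" -> buffer=ddoIZqABQL

Answer: ddoIZqABQL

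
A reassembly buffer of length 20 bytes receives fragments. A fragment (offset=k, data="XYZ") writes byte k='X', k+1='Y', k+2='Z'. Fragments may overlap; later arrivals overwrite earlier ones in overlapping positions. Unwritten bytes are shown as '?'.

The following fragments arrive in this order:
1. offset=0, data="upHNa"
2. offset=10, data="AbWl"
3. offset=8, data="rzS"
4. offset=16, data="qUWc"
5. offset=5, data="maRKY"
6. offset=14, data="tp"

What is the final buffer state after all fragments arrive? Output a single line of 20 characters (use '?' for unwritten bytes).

Answer: upHNamaRKYSbWltpqUWc

Derivation:
Fragment 1: offset=0 data="upHNa" -> buffer=upHNa???????????????
Fragment 2: offset=10 data="AbWl" -> buffer=upHNa?????AbWl??????
Fragment 3: offset=8 data="rzS" -> buffer=upHNa???rzSbWl??????
Fragment 4: offset=16 data="qUWc" -> buffer=upHNa???rzSbWl??qUWc
Fragment 5: offset=5 data="maRKY" -> buffer=upHNamaRKYSbWl??qUWc
Fragment 6: offset=14 data="tp" -> buffer=upHNamaRKYSbWltpqUWc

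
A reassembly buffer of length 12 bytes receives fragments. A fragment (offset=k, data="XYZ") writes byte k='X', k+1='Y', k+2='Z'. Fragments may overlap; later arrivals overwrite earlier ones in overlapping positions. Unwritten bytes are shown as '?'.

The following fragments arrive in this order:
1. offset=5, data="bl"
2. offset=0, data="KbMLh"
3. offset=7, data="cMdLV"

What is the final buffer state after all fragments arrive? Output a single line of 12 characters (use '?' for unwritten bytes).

Fragment 1: offset=5 data="bl" -> buffer=?????bl?????
Fragment 2: offset=0 data="KbMLh" -> buffer=KbMLhbl?????
Fragment 3: offset=7 data="cMdLV" -> buffer=KbMLhblcMdLV

Answer: KbMLhblcMdLV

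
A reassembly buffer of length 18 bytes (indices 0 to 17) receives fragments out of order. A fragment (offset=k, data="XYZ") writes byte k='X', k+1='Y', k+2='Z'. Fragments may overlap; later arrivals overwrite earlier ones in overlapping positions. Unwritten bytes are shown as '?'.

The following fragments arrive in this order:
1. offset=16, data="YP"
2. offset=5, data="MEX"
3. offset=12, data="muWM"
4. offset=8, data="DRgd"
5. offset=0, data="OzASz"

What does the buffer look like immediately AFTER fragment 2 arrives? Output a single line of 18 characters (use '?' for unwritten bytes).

Fragment 1: offset=16 data="YP" -> buffer=????????????????YP
Fragment 2: offset=5 data="MEX" -> buffer=?????MEX????????YP

Answer: ?????MEX????????YP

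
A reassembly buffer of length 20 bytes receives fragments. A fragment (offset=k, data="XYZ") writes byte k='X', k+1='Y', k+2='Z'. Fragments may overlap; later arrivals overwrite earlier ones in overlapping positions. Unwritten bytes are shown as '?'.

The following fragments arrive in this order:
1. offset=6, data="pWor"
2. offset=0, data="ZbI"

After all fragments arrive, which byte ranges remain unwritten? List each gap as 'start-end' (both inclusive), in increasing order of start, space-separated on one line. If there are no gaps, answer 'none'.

Answer: 3-5 10-19

Derivation:
Fragment 1: offset=6 len=4
Fragment 2: offset=0 len=3
Gaps: 3-5 10-19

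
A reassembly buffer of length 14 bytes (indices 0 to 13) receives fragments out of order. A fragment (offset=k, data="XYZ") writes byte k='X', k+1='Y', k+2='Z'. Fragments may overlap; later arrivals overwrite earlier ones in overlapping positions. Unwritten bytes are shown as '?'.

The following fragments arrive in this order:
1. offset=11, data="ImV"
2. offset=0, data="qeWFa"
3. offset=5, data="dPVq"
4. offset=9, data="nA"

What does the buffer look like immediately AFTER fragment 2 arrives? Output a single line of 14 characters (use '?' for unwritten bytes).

Answer: qeWFa??????ImV

Derivation:
Fragment 1: offset=11 data="ImV" -> buffer=???????????ImV
Fragment 2: offset=0 data="qeWFa" -> buffer=qeWFa??????ImV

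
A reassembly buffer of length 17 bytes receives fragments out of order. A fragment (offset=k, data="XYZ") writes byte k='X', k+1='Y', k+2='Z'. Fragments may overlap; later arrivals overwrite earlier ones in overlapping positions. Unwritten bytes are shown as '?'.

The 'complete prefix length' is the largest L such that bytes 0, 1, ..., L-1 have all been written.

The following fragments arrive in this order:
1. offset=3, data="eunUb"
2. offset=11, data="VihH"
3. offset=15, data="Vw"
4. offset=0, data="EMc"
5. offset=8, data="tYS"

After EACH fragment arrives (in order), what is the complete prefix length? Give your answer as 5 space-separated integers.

Fragment 1: offset=3 data="eunUb" -> buffer=???eunUb????????? -> prefix_len=0
Fragment 2: offset=11 data="VihH" -> buffer=???eunUb???VihH?? -> prefix_len=0
Fragment 3: offset=15 data="Vw" -> buffer=???eunUb???VihHVw -> prefix_len=0
Fragment 4: offset=0 data="EMc" -> buffer=EMceunUb???VihHVw -> prefix_len=8
Fragment 5: offset=8 data="tYS" -> buffer=EMceunUbtYSVihHVw -> prefix_len=17

Answer: 0 0 0 8 17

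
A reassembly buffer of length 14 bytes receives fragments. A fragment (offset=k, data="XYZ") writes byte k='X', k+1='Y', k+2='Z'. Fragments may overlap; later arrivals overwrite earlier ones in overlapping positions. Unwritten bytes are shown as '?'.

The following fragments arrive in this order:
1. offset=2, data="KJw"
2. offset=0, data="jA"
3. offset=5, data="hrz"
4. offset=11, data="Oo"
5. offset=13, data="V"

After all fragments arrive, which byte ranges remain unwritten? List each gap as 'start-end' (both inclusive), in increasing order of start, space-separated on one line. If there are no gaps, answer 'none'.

Answer: 8-10

Derivation:
Fragment 1: offset=2 len=3
Fragment 2: offset=0 len=2
Fragment 3: offset=5 len=3
Fragment 4: offset=11 len=2
Fragment 5: offset=13 len=1
Gaps: 8-10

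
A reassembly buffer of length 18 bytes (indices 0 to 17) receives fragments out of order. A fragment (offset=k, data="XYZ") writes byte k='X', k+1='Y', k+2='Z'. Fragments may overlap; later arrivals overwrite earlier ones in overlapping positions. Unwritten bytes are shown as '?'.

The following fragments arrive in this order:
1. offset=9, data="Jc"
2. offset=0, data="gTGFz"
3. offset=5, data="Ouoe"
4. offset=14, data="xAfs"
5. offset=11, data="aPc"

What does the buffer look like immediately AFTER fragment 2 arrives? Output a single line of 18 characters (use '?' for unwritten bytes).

Answer: gTGFz????Jc???????

Derivation:
Fragment 1: offset=9 data="Jc" -> buffer=?????????Jc???????
Fragment 2: offset=0 data="gTGFz" -> buffer=gTGFz????Jc???????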